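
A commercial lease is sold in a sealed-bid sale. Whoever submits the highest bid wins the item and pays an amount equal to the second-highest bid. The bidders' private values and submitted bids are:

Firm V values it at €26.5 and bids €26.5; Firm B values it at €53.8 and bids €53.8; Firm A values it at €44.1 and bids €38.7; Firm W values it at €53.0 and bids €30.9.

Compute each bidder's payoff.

Payoffs: Firm V €0.0, Firm B €15.1, Firm A €0.0, Firm W €0.0.

Ordered from highest: Firm B €53.8; Firm A €38.7; Firm W €30.9; Firm V €26.5.
Firm B has the top bid and wins; the price is the second-highest bid, €38.7.
Firm B's payoff = €53.8 − €38.7 = €15.1. All other bidders lose, so their payoff is 0.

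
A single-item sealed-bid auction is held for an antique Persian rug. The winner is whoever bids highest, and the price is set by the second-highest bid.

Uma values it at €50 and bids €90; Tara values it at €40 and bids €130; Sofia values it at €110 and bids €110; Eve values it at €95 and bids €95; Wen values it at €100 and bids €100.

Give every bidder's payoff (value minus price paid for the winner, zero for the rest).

Payoffs: Uma €0, Tara -€70, Sofia €0, Eve €0, Wen €0.

Sorted high to low: Tara €130; Sofia €110; Wen €100; Eve €95; Uma €90.
Tara has the top bid and wins; the price is the second-highest bid, €110.
Tara's payoff = €40 − €110 = -€70. All other bidders lose, so their payoff is 0.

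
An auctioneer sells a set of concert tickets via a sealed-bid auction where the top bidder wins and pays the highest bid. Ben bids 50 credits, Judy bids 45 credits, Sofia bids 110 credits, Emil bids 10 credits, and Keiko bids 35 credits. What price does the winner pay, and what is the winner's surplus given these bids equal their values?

Sorted high to low: Sofia 110 credits > Ben 50 credits > Judy 45 credits > Keiko 35 credits > Emil 10 credits.
Sofia is the highest bidder, so Sofia wins.
Under the first-price rule, the price is the highest bid: 110 credits.
Surplus = 110 credits − 110 credits = 0 credits.

Price 110 credits; surplus 0 credits.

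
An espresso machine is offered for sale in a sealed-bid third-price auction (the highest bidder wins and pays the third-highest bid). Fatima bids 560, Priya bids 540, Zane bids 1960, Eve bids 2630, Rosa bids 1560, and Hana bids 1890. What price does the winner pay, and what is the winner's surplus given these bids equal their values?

Sorted high to low: Eve 2630; Zane 1960; Hana 1890; Rosa 1560; Fatima 560; Priya 540.
Eve is the highest bidder, so Eve wins.
Under the third-price rule, the price is the third-highest bid: 1890.
Surplus = 2630 − 1890 = 740.

Price 1890; surplus 740.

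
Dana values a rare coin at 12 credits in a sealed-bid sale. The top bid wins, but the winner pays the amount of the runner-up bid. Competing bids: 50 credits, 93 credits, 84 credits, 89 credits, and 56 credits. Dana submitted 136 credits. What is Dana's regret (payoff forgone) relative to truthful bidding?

The highest competing bid is 93 credits.
Bidding truthfully at 12 credits: the top bid is 93 credits (a rival), so Dana loses. Payoff = 0 credits.
Bidding 136 credits: Dana has the top bid, wins, and pays the second-highest bid 93 credits. Payoff = 12 credits − 93 credits = -81 credits.
Regret = truthful payoff − actual payoff = 0 credits − -81 credits = 81 credits.
This is the dominant-strategy logic: truthful bidding weakly beats any alternative.

81 credits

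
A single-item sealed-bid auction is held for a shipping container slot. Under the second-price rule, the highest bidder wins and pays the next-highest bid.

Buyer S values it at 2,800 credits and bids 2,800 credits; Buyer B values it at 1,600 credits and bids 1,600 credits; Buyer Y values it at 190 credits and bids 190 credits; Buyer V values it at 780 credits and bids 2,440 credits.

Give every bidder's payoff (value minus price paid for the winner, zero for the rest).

Buyer S 360 credits, Buyer B 0 credits, Buyer Y 0 credits, Buyer V 0 credits.

Sorted high to low: Buyer S 2,800 credits > Buyer V 2,440 credits > Buyer B 1,600 credits > Buyer Y 190 credits.
Buyer S has the top bid and wins; the price is the second-highest bid, 2,440 credits.
Buyer S's payoff = 2,800 credits − 2,440 credits = 360 credits. All other bidders lose, so their payoff is 0.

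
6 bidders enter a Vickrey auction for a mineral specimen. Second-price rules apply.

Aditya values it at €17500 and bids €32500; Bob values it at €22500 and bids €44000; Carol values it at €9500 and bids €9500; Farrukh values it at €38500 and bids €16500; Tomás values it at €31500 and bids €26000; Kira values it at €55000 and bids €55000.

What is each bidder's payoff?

Aditya €0, Bob €0, Carol €0, Farrukh €0, Tomás €0, Kira €11000.

Sorted high to low: Kira €55000 > Bob €44000 > Aditya €32500 > Tomás €26000 > Farrukh €16500 > Carol €9500.
Kira has the top bid and wins; the price is the second-highest bid, €44000.
Kira's payoff = €55000 − €44000 = €11000. All other bidders lose, so their payoff is 0.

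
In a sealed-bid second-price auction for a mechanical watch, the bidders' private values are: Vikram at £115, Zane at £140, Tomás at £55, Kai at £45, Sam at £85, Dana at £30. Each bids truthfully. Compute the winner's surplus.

Winner's surplus: £25.

Bids in descending order: Zane £140; Vikram £115; Sam £85; Tomás £55; Kai £45; Dana £30.
Zane wins with the top bid and pays the second-highest, £115.
Surplus = £140 − £115 = £25.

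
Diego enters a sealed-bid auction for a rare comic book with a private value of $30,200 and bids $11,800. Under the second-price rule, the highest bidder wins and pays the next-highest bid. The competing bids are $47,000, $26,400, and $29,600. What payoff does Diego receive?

$0

Highest competing bid: $47,000.
Diego's bid $11,800 is not the highest, so Diego loses, pays nothing, and earns zero payoff.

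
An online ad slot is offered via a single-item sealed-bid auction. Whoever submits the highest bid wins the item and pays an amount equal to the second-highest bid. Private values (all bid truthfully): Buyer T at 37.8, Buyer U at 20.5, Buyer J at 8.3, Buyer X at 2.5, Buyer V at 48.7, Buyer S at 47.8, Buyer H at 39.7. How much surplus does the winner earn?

Ordered from highest: Buyer V 48.7, then Buyer S 47.8, then Buyer H 39.7, then Buyer T 37.8, then Buyer U 20.5, then Buyer J 8.3, then Buyer X 2.5.
Buyer V wins with the top bid and pays the second-highest, 47.8.
Surplus = 48.7 − 47.8 = 0.9.

Winner's surplus: 0.9.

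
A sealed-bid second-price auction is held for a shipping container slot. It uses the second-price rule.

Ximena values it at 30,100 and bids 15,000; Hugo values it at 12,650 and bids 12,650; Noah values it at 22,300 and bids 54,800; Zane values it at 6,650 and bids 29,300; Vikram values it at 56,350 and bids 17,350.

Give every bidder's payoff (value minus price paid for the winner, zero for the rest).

Payoffs: Ximena 0, Hugo 0, Noah -7,000, Zane 0, Vikram 0.

Ranking the bids: Noah 54,800; Zane 29,300; Vikram 17,350; Ximena 15,000; Hugo 12,650.
Noah has the top bid and wins; the price is the second-highest bid, 29,300.
Noah's payoff = 22,300 − 29,300 = -7,000. All other bidders lose, so their payoff is 0.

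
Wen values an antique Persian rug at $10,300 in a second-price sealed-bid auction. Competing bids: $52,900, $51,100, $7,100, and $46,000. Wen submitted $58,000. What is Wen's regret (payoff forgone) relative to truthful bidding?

The highest competing bid is $52,900.
Bidding truthfully at $10,300: the top bid is $52,900 (a rival), so Wen loses. Payoff = $0.
Bidding $58,000: Wen has the top bid, wins, and pays the second-highest bid $52,900. Payoff = $10,300 − $52,900 = -$42,600.
Regret = truthful payoff − actual payoff = $0 − -$42,600 = $42,600.

$42,600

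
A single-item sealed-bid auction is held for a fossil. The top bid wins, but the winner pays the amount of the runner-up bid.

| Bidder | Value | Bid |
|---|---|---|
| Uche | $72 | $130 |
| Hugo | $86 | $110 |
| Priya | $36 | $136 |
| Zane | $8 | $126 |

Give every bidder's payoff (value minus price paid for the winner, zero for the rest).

Ranking the bids: Priya $136; Uche $130; Zane $126; Hugo $110.
Priya has the top bid and wins; the price is the second-highest bid, $130.
Priya's payoff = $36 − $130 = -$94. All other bidders lose, so their payoff is 0.

Payoffs: Uche $0, Hugo $0, Priya -$94, Zane $0.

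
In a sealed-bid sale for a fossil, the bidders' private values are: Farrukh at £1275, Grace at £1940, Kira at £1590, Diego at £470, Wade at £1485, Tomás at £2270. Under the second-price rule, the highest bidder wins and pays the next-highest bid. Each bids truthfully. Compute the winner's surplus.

Bids in descending order: Tomás £2270 > Grace £1940 > Kira £1590 > Wade £1485 > Farrukh £1275 > Diego £470.
Tomás wins with the top bid and pays the second-highest, £1940.
Surplus = £2270 − £1940 = £330.

Winner's surplus: £330.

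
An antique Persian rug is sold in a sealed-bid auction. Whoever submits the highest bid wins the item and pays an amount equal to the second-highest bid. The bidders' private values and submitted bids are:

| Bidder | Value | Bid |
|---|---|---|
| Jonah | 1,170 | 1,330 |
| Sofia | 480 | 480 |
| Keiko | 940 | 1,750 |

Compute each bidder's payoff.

Payoffs: Jonah 0, Sofia 0, Keiko -390.

Sorted high to low: Keiko 1,750 > Jonah 1,330 > Sofia 480.
Keiko has the top bid and wins; the price is the second-highest bid, 1,330.
Keiko's payoff = 940 − 1,330 = -390. All other bidders lose, so their payoff is 0.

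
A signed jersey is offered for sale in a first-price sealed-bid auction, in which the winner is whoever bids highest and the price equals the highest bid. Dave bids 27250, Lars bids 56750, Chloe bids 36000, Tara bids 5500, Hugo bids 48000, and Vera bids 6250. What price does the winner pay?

Price paid: 56750.

Ordered from highest: Lars 56750 > Hugo 48000 > Chloe 36000 > Dave 27250 > Vera 6250 > Tara 5500.
Lars is the highest bidder, so Lars wins.
Under the first-price rule, the price is the highest bid: 56750.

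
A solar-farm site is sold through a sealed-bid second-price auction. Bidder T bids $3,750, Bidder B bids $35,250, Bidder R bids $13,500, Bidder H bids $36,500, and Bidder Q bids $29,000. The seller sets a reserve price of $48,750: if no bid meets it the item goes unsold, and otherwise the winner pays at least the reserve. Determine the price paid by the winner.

Ordered from highest: Bidder H $36,500 > Bidder B $35,250 > Bidder Q $29,000 > Bidder R $13,500 > Bidder T $3,750.
The top bid $36,500 is below the reserve $48,750, so the item goes unsold and nothing is paid.

unsold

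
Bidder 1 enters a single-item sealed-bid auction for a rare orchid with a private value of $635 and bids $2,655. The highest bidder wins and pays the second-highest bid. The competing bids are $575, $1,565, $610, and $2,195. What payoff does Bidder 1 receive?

Highest competing bid: $2,195.
Bidder 1's bid $2,655 is the highest overall, so Bidder 1 wins and pays the second-highest bid, $2,195.
Payoff = value − price = $635 − $2,195 = -$1,560.
Overbidding won the item at a price above value — truthful bidding would have avoided this loss.

The bidder's payoff: -$1,560.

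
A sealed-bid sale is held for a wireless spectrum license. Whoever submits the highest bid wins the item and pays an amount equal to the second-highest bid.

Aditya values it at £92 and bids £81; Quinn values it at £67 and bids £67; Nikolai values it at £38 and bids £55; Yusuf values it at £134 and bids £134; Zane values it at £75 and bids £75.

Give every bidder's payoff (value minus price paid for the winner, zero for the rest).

Payoffs: Aditya £0, Quinn £0, Nikolai £0, Yusuf £53, Zane £0.

Sorted high to low: Yusuf £134 > Aditya £81 > Zane £75 > Quinn £67 > Nikolai £55.
Yusuf has the top bid and wins; the price is the second-highest bid, £81.
Yusuf's payoff = £134 − £81 = £53. All other bidders lose, so their payoff is 0.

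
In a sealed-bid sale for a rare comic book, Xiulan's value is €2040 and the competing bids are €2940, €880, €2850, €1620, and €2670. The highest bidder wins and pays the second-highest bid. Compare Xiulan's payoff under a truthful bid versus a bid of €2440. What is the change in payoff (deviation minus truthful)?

Payoff change: €0.

The highest competing bid is €2940.
Bidding truthfully at €2040: the top bid is €2940 (a rival), so Xiulan loses. Payoff = €0.
Bidding €2440: the top bid is €2940 (a rival), so Xiulan loses. Payoff = €0.
Change = €0 − €0 = €0.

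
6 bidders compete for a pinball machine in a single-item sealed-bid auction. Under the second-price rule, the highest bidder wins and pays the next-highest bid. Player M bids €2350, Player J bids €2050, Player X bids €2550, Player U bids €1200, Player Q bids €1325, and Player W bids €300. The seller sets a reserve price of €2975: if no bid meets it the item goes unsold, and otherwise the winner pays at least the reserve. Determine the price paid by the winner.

unsold

Bids in descending order: Player X €2550; Player M €2350; Player J €2050; Player Q €1325; Player U €1200; Player W €300.
The top bid €2550 is below the reserve €2975, so the item goes unsold and nothing is paid.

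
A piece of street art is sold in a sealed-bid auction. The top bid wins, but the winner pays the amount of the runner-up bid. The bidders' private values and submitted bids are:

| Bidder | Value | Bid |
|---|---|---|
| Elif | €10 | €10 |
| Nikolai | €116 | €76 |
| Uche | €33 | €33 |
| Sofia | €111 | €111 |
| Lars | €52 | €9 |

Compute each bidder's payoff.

Payoffs: Elif €0, Nikolai €0, Uche €0, Sofia €35, Lars €0.

Ranking the bids: Sofia €111 > Nikolai €76 > Uche €33 > Elif €10 > Lars €9.
Sofia has the top bid and wins; the price is the second-highest bid, €76.
Sofia's payoff = €111 − €76 = €35. All other bidders lose, so their payoff is 0.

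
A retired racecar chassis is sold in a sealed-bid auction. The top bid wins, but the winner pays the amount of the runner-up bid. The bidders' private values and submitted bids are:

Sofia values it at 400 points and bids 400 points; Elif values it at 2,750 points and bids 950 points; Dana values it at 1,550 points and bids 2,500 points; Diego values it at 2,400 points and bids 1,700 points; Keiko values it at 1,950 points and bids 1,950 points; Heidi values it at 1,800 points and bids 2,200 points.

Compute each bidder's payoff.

Ordered from highest: Dana 2,500 points > Heidi 2,200 points > Keiko 1,950 points > Diego 1,700 points > Elif 950 points > Sofia 400 points.
Dana has the top bid and wins; the price is the second-highest bid, 2,200 points.
Dana's payoff = 1,550 points − 2,200 points = -650 points. All other bidders lose, so their payoff is 0.

Sofia 0 points, Elif 0 points, Dana -650 points, Diego 0 points, Keiko 0 points, Heidi 0 points.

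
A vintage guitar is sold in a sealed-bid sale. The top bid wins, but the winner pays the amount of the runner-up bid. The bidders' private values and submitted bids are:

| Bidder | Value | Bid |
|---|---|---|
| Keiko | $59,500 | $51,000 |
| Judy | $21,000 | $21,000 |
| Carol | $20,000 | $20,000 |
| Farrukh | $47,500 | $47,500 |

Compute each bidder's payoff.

Bids in descending order: Keiko $51,000 > Farrukh $47,500 > Judy $21,000 > Carol $20,000.
Keiko has the top bid and wins; the price is the second-highest bid, $47,500.
Keiko's payoff = $59,500 − $47,500 = $12,000. All other bidders lose, so their payoff is 0.

Payoffs: Keiko $12,000, Judy $0, Carol $0, Farrukh $0.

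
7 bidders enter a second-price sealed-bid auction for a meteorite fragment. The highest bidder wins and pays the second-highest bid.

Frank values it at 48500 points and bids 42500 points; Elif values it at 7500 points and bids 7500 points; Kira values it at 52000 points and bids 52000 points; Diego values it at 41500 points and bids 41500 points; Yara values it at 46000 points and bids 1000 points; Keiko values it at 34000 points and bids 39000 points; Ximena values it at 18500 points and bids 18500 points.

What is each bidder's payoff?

Ordered from highest: Kira 52000 points; Frank 42500 points; Diego 41500 points; Keiko 39000 points; Ximena 18500 points; Elif 7500 points; Yara 1000 points.
Kira has the top bid and wins; the price is the second-highest bid, 42500 points.
Kira's payoff = 52000 points − 42500 points = 9500 points. All other bidders lose, so their payoff is 0.

Frank 0 points, Elif 0 points, Kira 9500 points, Diego 0 points, Yara 0 points, Keiko 0 points, Ximena 0 points.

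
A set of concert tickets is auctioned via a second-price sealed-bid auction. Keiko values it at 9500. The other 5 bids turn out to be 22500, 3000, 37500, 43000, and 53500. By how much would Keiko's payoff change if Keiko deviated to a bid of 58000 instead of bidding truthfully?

The highest competing bid is 53500.
Bidding truthfully at 9500: the top bid is 53500 (a rival), so Keiko loses. Payoff = 0.
Bidding 58000: Keiko has the top bid, wins, and pays the second-highest bid 53500. Payoff = 9500 − 53500 = -44000.
Change = -44000 − 0 = -44000.

Change in payoff: -44000.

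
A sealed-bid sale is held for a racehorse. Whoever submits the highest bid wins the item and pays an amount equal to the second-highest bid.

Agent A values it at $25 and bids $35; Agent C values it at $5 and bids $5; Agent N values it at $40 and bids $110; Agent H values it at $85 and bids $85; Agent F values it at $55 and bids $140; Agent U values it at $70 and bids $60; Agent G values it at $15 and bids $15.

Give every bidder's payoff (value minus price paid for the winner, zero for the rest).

Payoffs: Agent A $0, Agent C $0, Agent N $0, Agent H $0, Agent F -$55, Agent U $0, Agent G $0.

Sorted high to low: Agent F $140, then Agent N $110, then Agent H $85, then Agent U $60, then Agent A $35, then Agent G $15, then Agent C $5.
Agent F has the top bid and wins; the price is the second-highest bid, $110.
Agent F's payoff = $55 − $110 = -$55. All other bidders lose, so their payoff is 0.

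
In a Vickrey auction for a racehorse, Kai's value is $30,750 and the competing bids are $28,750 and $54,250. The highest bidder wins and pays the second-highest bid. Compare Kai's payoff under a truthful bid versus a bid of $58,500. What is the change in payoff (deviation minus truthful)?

Payoff change: -$23,500.

The highest competing bid is $54,250.
Bidding truthfully at $30,750: the top bid is $54,250 (a rival), so Kai loses. Payoff = $0.
Bidding $58,500: Kai has the top bid, wins, and pays the second-highest bid $54,250. Payoff = $30,750 − $54,250 = -$23,500.
Change = -$23,500 − $0 = -$23,500.
Deviating from a truthful bid can only lose payoff in a second-price auction — never gain.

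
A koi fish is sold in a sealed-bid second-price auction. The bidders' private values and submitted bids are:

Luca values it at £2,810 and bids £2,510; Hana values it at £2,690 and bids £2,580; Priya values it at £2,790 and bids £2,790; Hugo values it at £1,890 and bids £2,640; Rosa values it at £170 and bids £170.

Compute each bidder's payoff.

Bids in descending order: Priya £2,790, then Hugo £2,640, then Hana £2,580, then Luca £2,510, then Rosa £170.
Priya has the top bid and wins; the price is the second-highest bid, £2,640.
Priya's payoff = £2,790 − £2,640 = £150. All other bidders lose, so their payoff is 0.

Luca £0, Hana £0, Priya £150, Hugo £0, Rosa £0.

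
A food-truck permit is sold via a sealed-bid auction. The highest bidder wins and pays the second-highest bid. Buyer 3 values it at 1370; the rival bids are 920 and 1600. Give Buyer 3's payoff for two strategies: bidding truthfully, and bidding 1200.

Truthful: 0; alternative: 0.

The highest competing bid is 1600.
Bidding truthfully at 1370: the top bid is 1600 (a rival), so Buyer 3 loses. Payoff = 0.
Bidding 1200: the top bid is 1600 (a rival), so Buyer 3 loses. Payoff = 0.
The bid only affects whether you win, not the price — here both bids land on the same side of the top rival bid, so the deviation is payoff-neutral.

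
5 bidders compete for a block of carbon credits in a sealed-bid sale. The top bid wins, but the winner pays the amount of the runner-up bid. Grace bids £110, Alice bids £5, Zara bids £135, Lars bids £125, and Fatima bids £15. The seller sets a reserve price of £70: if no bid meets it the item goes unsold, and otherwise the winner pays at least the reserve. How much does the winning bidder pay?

Bids in descending order: Zara £135; Lars £125; Grace £110; Fatima £15; Alice £5.
Zara has the highest bid, so Zara wins.
The second-highest bid is £125, which exceeds the reserve, so that sets the price.

£125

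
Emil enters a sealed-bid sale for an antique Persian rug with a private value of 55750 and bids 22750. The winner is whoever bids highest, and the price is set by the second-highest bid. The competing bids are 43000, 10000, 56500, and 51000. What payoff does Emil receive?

Highest competing bid: 56500.
Emil's bid 22750 is not the highest, so Emil loses, pays nothing, and earns zero payoff.

0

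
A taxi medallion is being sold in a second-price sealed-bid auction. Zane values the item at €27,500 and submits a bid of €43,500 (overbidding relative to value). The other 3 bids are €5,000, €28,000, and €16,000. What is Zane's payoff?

Highest competing bid: €28,000.
Zane's bid €43,500 is the highest overall, so Zane wins and pays the second-highest bid, €28,000.
Payoff = value − price = €27,500 − €28,000 = -€500.
Overbidding won the item at a price above value — truthful bidding would have avoided this loss.

Payoff = -€500.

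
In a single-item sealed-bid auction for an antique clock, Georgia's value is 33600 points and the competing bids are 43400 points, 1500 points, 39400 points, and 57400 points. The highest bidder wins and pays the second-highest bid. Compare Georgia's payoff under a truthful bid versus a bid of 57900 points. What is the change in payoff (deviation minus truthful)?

The highest competing bid is 57400 points.
Bidding truthfully at 33600 points: the top bid is 57400 points (a rival), so Georgia loses. Payoff = 0 points.
Bidding 57900 points: Georgia has the top bid, wins, and pays the second-highest bid 57400 points. Payoff = 33600 points − 57400 points = -23800 points.
Change = -23800 points − 0 points = -23800 points.

Payoff change: -23800 points.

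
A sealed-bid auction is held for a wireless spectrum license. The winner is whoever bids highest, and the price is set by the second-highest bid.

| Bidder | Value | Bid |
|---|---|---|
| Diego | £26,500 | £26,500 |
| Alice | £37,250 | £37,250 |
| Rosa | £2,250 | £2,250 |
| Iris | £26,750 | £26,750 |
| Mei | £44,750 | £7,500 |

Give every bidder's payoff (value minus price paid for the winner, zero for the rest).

Bids in descending order: Alice £37,250 > Iris £26,750 > Diego £26,500 > Mei £7,500 > Rosa £2,250.
Alice has the top bid and wins; the price is the second-highest bid, £26,750.
Alice's payoff = £37,250 − £26,750 = £10,500. All other bidders lose, so their payoff is 0.

Payoffs: Diego £0, Alice £10,500, Rosa £0, Iris £0, Mei £0.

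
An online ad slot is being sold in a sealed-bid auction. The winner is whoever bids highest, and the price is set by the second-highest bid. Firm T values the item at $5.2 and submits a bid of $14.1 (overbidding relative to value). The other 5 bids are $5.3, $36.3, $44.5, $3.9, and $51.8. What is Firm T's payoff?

Firm T's payoff: $0.0.

Highest competing bid: $51.8.
Firm T's bid $14.1 is not the highest, so Firm T loses, pays nothing, and earns zero payoff.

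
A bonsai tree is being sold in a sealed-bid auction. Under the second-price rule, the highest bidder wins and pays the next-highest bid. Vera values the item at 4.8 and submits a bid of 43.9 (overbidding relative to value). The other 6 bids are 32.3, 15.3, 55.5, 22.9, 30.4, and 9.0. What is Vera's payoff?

Highest competing bid: 55.5.
Vera's bid 43.9 is not the highest, so Vera loses, pays nothing, and earns zero payoff.

Payoff = 0.0.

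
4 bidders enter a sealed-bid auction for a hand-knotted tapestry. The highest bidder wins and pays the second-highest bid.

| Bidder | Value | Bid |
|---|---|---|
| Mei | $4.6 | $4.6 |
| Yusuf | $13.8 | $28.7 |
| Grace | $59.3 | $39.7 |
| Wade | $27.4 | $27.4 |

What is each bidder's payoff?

Bids in descending order: Grace $39.7 > Yusuf $28.7 > Wade $27.4 > Mei $4.6.
Grace has the top bid and wins; the price is the second-highest bid, $28.7.
Grace's payoff = $59.3 − $28.7 = $30.6. All other bidders lose, so their payoff is 0.

Payoffs: Mei $0.0, Yusuf $0.0, Grace $30.6, Wade $0.0.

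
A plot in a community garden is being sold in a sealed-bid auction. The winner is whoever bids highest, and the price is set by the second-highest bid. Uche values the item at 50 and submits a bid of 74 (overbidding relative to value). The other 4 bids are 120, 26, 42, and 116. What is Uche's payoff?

Uche's payoff: 0.

Highest competing bid: 120.
Uche's bid 74 is not the highest, so Uche loses, pays nothing, and earns zero payoff.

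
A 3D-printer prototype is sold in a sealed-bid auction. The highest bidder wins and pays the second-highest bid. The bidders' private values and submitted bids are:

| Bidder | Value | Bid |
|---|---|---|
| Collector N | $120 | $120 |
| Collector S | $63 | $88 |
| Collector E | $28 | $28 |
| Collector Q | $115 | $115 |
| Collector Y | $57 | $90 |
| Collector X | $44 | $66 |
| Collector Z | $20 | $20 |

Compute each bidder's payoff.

Sorted high to low: Collector N $120 > Collector Q $115 > Collector Y $90 > Collector S $88 > Collector X $66 > Collector E $28 > Collector Z $20.
Collector N has the top bid and wins; the price is the second-highest bid, $115.
Collector N's payoff = $120 − $115 = $5. All other bidders lose, so their payoff is 0.

Payoffs: Collector N $5, Collector S $0, Collector E $0, Collector Q $0, Collector Y $0, Collector X $0, Collector Z $0.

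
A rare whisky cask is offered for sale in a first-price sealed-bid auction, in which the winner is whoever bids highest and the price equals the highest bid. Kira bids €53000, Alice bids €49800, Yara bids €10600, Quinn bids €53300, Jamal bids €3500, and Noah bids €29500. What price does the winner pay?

Bids in descending order: Quinn €53300 > Kira €53000 > Alice €49800 > Noah €29500 > Yara €10600 > Jamal €3500.
Quinn is the highest bidder, so Quinn wins.
Under the first-price rule, the price is the highest bid: €53300.

€53300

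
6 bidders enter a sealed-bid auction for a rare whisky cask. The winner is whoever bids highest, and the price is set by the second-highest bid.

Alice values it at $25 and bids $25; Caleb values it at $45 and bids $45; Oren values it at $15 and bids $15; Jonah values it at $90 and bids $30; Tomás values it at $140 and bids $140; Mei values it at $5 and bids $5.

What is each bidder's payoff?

Ranking the bids: Tomás $140 > Caleb $45 > Jonah $30 > Alice $25 > Oren $15 > Mei $5.
Tomás has the top bid and wins; the price is the second-highest bid, $45.
Tomás's payoff = $140 − $45 = $95. All other bidders lose, so their payoff is 0.

Alice $0, Caleb $0, Oren $0, Jonah $0, Tomás $95, Mei $0.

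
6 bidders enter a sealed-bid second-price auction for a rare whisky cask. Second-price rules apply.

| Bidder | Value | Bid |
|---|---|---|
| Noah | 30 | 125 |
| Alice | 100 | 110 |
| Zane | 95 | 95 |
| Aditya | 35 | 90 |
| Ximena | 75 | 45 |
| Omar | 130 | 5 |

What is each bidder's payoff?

Payoffs: Noah -80, Alice 0, Zane 0, Aditya 0, Ximena 0, Omar 0.

Sorted high to low: Noah 125; Alice 110; Zane 95; Aditya 90; Ximena 45; Omar 5.
Noah has the top bid and wins; the price is the second-highest bid, 110.
Noah's payoff = 30 − 110 = -80. All other bidders lose, so their payoff is 0.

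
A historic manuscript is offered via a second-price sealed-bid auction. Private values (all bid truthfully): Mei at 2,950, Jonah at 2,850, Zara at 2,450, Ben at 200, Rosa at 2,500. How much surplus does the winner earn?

Bids in descending order: Mei 2,950 > Jonah 2,850 > Rosa 2,500 > Zara 2,450 > Ben 200.
Mei wins with the top bid and pays the second-highest, 2,850.
Surplus = 2,950 − 2,850 = 100.

100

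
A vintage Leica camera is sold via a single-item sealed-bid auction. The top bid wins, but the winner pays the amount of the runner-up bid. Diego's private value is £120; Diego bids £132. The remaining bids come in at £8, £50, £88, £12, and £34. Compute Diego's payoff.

Highest competing bid: £88.
Diego's bid £132 is the highest overall, so Diego wins and pays the second-highest bid, £88.
Payoff = value − price = £120 − £88 = £32.

£32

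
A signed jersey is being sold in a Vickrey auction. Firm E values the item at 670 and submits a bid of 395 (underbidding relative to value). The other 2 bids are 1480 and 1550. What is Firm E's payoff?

Highest competing bid: 1550.
Firm E's bid 395 is not the highest, so Firm E loses, pays nothing, and earns zero payoff.

0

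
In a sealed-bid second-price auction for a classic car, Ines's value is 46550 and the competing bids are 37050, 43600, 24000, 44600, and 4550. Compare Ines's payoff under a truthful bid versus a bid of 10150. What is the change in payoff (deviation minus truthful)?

The highest competing bid is 44600.
Bidding truthfully at 46550: Ines has the top bid, wins, and pays the second-highest bid 44600. Payoff = 46550 − 44600 = 1950.
Bidding 10150: the top bid is 44600 (a rival), so Ines loses. Payoff = 0.
Change = 0 − 1950 = -1950.

Change in payoff: -1950.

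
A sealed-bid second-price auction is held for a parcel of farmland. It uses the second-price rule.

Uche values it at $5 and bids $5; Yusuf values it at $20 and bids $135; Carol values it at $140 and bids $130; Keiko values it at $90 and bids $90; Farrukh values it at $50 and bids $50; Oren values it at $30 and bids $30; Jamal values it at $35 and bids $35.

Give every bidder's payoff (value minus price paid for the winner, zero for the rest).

Uche $0, Yusuf -$110, Carol $0, Keiko $0, Farrukh $0, Oren $0, Jamal $0.

Ordered from highest: Yusuf $135 > Carol $130 > Keiko $90 > Farrukh $50 > Jamal $35 > Oren $30 > Uche $5.
Yusuf has the top bid and wins; the price is the second-highest bid, $130.
Yusuf's payoff = $20 − $130 = -$110. All other bidders lose, so their payoff is 0.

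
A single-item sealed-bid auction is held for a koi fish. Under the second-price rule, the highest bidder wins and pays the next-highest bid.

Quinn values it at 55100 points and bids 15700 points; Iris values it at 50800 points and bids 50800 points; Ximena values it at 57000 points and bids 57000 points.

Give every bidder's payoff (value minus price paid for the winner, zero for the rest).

Sorted high to low: Ximena 57000 points > Iris 50800 points > Quinn 15700 points.
Ximena has the top bid and wins; the price is the second-highest bid, 50800 points.
Ximena's payoff = 57000 points − 50800 points = 6200 points. All other bidders lose, so their payoff is 0.

Payoffs: Quinn 0 points, Iris 0 points, Ximena 6200 points.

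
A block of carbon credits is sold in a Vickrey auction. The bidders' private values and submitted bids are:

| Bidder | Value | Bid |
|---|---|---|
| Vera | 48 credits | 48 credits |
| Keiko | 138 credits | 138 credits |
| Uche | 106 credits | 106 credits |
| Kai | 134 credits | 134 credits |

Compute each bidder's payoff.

Bids in descending order: Keiko 138 credits > Kai 134 credits > Uche 106 credits > Vera 48 credits.
Keiko has the top bid and wins; the price is the second-highest bid, 134 credits.
Keiko's payoff = 138 credits − 134 credits = 4 credits. All other bidders lose, so their payoff is 0.

Vera 0 credits, Keiko 4 credits, Uche 0 credits, Kai 0 credits.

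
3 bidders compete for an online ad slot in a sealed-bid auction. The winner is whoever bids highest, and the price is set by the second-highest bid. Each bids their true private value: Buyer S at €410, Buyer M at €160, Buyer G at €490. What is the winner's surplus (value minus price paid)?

Winner's surplus: €80.

Bids in descending order: Buyer G €490; Buyer S €410; Buyer M €160.
Buyer G wins with the top bid and pays the second-highest, €410.
Surplus = €490 − €410 = €80.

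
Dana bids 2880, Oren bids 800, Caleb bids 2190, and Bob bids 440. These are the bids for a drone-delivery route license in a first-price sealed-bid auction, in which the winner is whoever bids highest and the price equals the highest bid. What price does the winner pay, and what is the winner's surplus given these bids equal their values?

The winner pays 2880 for a surplus of 0.

Bids in descending order: Dana 2880, then Caleb 2190, then Oren 800, then Bob 440.
Dana is the highest bidder, so Dana wins.
Under the first-price rule, the price is the highest bid: 2880.
Surplus = 2880 − 2880 = 0.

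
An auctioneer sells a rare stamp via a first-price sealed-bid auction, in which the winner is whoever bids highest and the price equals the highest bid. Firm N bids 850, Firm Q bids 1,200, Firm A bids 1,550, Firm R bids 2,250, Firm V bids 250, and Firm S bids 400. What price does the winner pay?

Bids in descending order: Firm R 2,250; Firm A 1,550; Firm Q 1,200; Firm N 850; Firm S 400; Firm V 250.
Firm R is the highest bidder, so Firm R wins.
Under the first-price rule, the price is the highest bid: 2,250.

Price paid: 2,250.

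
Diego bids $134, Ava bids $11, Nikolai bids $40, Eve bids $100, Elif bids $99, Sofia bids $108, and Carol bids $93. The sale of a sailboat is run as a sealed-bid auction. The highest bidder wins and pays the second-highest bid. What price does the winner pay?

Sorted high to low: Diego $134 > Sofia $108 > Eve $100 > Elif $99 > Carol $93 > Nikolai $40 > Ava $11.
Diego has the highest bid, so Diego wins.
The second-highest bid is $108, so that is what Diego pays.

$108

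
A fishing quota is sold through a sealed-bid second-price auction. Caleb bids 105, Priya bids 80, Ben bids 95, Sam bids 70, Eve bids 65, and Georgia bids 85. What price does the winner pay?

Price paid: 95.

Bids in descending order: Caleb 105 > Ben 95 > Georgia 85 > Priya 80 > Sam 70 > Eve 65.
Caleb has the highest bid, so Caleb wins.
The second-highest bid is 95, so that is what Caleb pays.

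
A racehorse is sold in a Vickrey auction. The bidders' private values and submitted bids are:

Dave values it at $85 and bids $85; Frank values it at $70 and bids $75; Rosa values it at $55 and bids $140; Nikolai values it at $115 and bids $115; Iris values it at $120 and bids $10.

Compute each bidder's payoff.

Ordered from highest: Rosa $140 > Nikolai $115 > Dave $85 > Frank $75 > Iris $10.
Rosa has the top bid and wins; the price is the second-highest bid, $115.
Rosa's payoff = $55 − $115 = -$60. All other bidders lose, so their payoff is 0.

Payoffs: Dave $0, Frank $0, Rosa -$60, Nikolai $0, Iris $0.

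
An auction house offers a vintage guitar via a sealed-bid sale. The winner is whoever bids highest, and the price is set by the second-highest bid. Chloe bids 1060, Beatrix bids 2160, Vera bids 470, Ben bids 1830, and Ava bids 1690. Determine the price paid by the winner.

Ordered from highest: Beatrix 2160 > Ben 1830 > Ava 1690 > Chloe 1060 > Vera 470.
Beatrix has the highest bid, so Beatrix wins.
The second-highest bid is 1830, so that is what Beatrix pays.

1830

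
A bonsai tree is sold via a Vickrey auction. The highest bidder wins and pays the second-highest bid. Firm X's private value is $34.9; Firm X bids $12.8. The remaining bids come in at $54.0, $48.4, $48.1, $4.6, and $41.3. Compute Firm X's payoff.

Highest competing bid: $54.0.
Firm X's bid $12.8 is not the highest, so Firm X loses, pays nothing, and earns zero payoff.

$0.0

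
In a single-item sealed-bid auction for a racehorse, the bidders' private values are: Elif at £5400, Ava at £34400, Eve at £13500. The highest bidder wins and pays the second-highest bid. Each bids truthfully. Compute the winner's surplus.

£20900

Ranking the bids: Ava £34400, then Eve £13500, then Elif £5400.
Ava wins with the top bid and pays the second-highest, £13500.
Surplus = £34400 − £13500 = £20900.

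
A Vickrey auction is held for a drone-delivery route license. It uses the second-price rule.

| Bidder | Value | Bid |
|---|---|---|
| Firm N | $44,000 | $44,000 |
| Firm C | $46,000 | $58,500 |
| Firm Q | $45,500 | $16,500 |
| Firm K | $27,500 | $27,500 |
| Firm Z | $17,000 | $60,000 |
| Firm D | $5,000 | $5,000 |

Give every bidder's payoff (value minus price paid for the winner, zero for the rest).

Payoffs: Firm N $0, Firm C $0, Firm Q $0, Firm K $0, Firm Z -$41,500, Firm D $0.

Sorted high to low: Firm Z $60,000; Firm C $58,500; Firm N $44,000; Firm K $27,500; Firm Q $16,500; Firm D $5,000.
Firm Z has the top bid and wins; the price is the second-highest bid, $58,500.
Firm Z's payoff = $17,000 − $58,500 = -$41,500. All other bidders lose, so their payoff is 0.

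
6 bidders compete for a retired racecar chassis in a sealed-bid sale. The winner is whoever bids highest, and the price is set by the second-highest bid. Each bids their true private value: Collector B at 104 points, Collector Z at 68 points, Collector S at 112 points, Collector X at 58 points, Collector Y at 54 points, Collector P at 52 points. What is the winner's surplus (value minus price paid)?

Ordered from highest: Collector S 112 points; Collector B 104 points; Collector Z 68 points; Collector X 58 points; Collector Y 54 points; Collector P 52 points.
Collector S wins with the top bid and pays the second-highest, 104 points.
Surplus = 112 points − 104 points = 8 points.

8 points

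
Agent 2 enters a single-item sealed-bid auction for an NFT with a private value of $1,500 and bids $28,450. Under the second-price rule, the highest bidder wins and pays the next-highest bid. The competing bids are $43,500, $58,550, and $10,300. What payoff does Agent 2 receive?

Highest competing bid: $58,550.
Agent 2's bid $28,450 is not the highest, so Agent 2 loses, pays nothing, and earns zero payoff.

$0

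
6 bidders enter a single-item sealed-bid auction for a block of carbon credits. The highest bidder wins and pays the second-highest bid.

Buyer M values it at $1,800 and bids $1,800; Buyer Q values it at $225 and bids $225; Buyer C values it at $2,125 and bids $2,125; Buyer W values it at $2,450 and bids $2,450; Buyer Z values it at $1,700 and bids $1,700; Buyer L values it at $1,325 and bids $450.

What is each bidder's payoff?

Sorted high to low: Buyer W $2,450, then Buyer C $2,125, then Buyer M $1,800, then Buyer Z $1,700, then Buyer L $450, then Buyer Q $225.
Buyer W has the top bid and wins; the price is the second-highest bid, $2,125.
Buyer W's payoff = $2,450 − $2,125 = $325. All other bidders lose, so their payoff is 0.

Buyer M $0, Buyer Q $0, Buyer C $0, Buyer W $325, Buyer Z $0, Buyer L $0.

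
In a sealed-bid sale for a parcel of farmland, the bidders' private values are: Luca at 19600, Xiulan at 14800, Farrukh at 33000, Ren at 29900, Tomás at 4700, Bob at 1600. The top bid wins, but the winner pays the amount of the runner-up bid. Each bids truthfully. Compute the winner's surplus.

Surplus = 3100.

Ranking the bids: Farrukh 33000, then Ren 29900, then Luca 19600, then Xiulan 14800, then Tomás 4700, then Bob 1600.
Farrukh wins with the top bid and pays the second-highest, 29900.
Surplus = 33000 − 29900 = 3100.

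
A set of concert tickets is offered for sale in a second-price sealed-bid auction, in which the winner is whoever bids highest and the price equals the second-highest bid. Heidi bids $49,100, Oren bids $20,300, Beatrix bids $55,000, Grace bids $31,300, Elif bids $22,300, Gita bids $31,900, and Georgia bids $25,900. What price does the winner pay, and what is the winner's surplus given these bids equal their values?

Price $49,100; surplus $5,900.

Ranking the bids: Beatrix $55,000, then Heidi $49,100, then Gita $31,900, then Grace $31,300, then Georgia $25,900, then Elif $22,300, then Oren $20,300.
Beatrix is the highest bidder, so Beatrix wins.
Under the second-price rule, the price is the second-highest bid: $49,100.
Surplus = $55,000 − $49,100 = $5,900.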